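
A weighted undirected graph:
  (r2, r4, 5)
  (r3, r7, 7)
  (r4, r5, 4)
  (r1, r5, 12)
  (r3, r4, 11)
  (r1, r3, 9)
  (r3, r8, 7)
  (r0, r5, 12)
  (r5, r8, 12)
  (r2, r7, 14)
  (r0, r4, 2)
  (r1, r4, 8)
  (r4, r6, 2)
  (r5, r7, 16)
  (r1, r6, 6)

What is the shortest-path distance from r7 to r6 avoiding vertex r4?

22

Comparing a few candidate routes:
r7-r3-r8-r5-r1-r6: 7 + 7 + 12 + 12 + 6 = 44
r7-r3-r1-r6: 7 + 9 + 6 = 22
r7-r5-r1-r6: 16 + 12 + 6 = 34
Shortest: 22.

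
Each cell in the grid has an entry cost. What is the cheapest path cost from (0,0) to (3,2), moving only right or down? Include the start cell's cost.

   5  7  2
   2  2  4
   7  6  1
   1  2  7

Best path: (0,0)→(1,0)→(1,1)→(1,2)→(2,2)→(3,2)
Cost: 5 + 2 + 2 + 4 + 1 + 7 = 21

21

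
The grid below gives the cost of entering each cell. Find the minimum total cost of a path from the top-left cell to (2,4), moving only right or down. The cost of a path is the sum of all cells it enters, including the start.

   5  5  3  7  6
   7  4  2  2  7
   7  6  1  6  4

Best path: r0c0 → r0c1 → r0c2 → r1c2 → r2c2 → r2c3 → r2c4
Cost: 5 + 5 + 3 + 2 + 1 + 6 + 4 = 26
For comparison, the top-then-right route costs 37.

26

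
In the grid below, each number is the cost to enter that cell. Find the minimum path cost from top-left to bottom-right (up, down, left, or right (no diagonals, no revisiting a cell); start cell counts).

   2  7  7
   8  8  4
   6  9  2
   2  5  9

31

One optimal route is [0,0] → [0,1] → [0,2] → [1,2] → [2,2] → [3,2].
Its cost is 2 + 7 + 7 + 4 + 2 + 9 = 31.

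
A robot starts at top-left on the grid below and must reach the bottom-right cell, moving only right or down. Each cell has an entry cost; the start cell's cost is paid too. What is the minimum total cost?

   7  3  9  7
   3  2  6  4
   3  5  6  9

Best path: (0,0) (0,1) (1,1) (1,2) (1,3) (2,3)
Cost: 7 + 3 + 2 + 6 + 4 + 9 = 31
(Top row then right column would cost 39.)

31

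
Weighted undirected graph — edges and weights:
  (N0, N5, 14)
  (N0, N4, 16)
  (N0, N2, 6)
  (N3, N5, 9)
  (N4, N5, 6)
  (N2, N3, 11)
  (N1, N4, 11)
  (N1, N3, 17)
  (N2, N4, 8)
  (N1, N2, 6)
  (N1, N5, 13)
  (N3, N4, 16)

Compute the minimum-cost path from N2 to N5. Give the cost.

Some routes from N2 to N5:
N2-N1-N5: 6 + 13 = 19
N2-N3-N5: 11 + 9 = 20
N2-N0-N5: 6 + 14 = 20
N2-N1-N4-N5: 6 + 11 + 6 = 23
N2-N4-N5: 8 + 6 = 14
The minimum is 14.

14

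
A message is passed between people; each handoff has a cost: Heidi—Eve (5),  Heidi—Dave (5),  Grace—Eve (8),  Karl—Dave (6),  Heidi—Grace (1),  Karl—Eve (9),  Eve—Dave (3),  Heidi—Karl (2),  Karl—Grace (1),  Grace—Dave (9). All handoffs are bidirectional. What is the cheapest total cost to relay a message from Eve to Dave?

3

Checking several routes:
Eve -> Dave: 3
Eve -> Heidi -> Karl -> Dave: 5 + 2 + 6 = 13
Eve -> Heidi -> Dave: 5 + 5 = 10
Eve -> Heidi -> Grace -> Karl -> Dave: 5 + 1 + 1 + 6 = 13
Eve -> Grace -> Heidi -> Dave: 8 + 1 + 5 = 14
The minimum is 3.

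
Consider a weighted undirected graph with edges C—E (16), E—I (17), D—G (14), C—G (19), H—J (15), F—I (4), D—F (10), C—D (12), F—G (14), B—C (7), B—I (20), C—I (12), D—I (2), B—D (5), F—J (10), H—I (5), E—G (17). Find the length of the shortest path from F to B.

11

A few of the F→B routes:
F→I→D→B: 4 + 2 + 5 = 11
F→I→C→B: 4 + 12 + 7 = 23
F→D→B: 10 + 5 = 15
Best route has total 11.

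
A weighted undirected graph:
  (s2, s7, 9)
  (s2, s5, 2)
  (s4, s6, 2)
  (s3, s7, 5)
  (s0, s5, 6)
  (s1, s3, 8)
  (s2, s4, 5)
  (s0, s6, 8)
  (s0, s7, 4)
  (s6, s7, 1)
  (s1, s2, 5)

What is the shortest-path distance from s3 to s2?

13

Candidate routes:
s3 -> s7 -> s2: 5 + 9 = 14
s3 -> s7 -> s0 -> s5 -> s2: 5 + 4 + 6 + 2 = 17
s3 -> s1 -> s2: 8 + 5 = 13
s3 -> s7 -> s6 -> s0 -> s5 -> s2: 5 + 1 + 8 + 6 + 2 = 22
s3 -> s7 -> s6 -> s4 -> s2: 5 + 1 + 2 + 5 = 13
s3 -> s7 -> s0 -> s6 -> s4 -> s2: 5 + 4 + 8 + 2 + 5 = 24
Shortest: 13.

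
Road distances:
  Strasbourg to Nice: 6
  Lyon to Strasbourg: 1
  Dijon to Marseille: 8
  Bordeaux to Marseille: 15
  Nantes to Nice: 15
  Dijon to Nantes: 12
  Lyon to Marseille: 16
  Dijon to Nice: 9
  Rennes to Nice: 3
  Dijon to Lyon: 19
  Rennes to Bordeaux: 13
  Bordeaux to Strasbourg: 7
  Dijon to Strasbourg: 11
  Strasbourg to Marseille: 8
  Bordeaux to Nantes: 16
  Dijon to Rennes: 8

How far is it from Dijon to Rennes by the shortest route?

8

Checking several routes:
Dijon -> Nantes -> Nice -> Rennes: 12 + 15 + 3 = 30
Dijon -> Strasbourg -> Nice -> Rennes: 11 + 6 + 3 = 20
Dijon -> Rennes: 8
Dijon -> Lyon -> Strasbourg -> Nice -> Rennes: 19 + 1 + 6 + 3 = 29
Dijon -> Marseille -> Strasbourg -> Nice -> Rennes: 8 + 8 + 6 + 3 = 25
Dijon -> Nice -> Rennes: 9 + 3 = 12
Shortest: 8.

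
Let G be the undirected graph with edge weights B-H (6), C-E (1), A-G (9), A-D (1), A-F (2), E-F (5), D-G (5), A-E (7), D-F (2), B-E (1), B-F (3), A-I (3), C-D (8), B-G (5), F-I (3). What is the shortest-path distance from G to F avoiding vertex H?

7

Checking several routes:
G - D - A - I - F: 5 + 1 + 3 + 3 = 12
G - B - E - F: 5 + 1 + 5 = 11
G - B - F: 5 + 3 = 8
G - D - A - F: 5 + 1 + 2 = 8
G - D - F: 5 + 2 = 7
G - A - F: 9 + 2 = 11
The minimum is 7.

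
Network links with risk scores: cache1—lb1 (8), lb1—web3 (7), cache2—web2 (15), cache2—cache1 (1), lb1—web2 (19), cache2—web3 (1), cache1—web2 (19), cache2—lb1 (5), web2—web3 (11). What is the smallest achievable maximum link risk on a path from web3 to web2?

Checking several routes:
web3 -> web2: max(11) = 11
web3 -> cache2 -> web2: max(1, 15) = 15
web3 -> lb1 -> cache1 -> cache2 -> web2: max(7, 8, 1, 15) = 15
web3 -> lb1 -> cache2 -> web2: max(7, 5, 15) = 15
web3 -> cache2 -> cache1 -> web2: max(1, 1, 19) = 19
Best route has worst link 11.

11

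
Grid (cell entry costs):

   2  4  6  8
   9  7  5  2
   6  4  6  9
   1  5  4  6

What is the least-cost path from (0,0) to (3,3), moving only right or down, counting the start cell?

Cheapest: r0c0 -> r0c1 -> r1c1 -> r2c1 -> r3c1 -> r3c2 -> r3c3
  2 + 4 + 7 + 4 + 5 + 4 + 6 = 32

32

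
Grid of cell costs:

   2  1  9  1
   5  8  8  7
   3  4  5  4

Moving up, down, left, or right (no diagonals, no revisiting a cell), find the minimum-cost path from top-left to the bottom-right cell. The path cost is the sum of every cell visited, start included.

23

Path r0c0 -> r1c0 -> r2c0 -> r2c1 -> r2c2 -> r2c3: 2 + 5 + 3 + 4 + 5 + 4 = 23.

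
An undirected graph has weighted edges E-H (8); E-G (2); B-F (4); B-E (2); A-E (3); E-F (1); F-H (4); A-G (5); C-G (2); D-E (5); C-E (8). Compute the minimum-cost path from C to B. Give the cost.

Checking several routes:
C - E - B: 8 + 2 = 10
C - G - E - F - B: 2 + 2 + 1 + 4 = 9
C - G - E - B: 2 + 2 + 2 = 6
Best route has total 6.

6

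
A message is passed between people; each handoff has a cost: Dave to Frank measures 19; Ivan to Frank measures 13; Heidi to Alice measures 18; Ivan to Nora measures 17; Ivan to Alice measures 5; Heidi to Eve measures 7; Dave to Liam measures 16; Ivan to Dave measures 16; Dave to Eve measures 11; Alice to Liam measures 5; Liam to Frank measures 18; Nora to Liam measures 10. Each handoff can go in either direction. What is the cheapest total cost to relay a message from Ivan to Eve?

27

Some routes from Ivan to Eve:
Ivan - Alice - Liam - Dave - Eve: 5 + 5 + 16 + 11 = 37
Ivan - Frank - Dave - Eve: 13 + 19 + 11 = 43
Ivan - Dave - Eve: 16 + 11 = 27
Ivan - Nora - Liam - Alice - Heidi - Eve: 17 + 10 + 5 + 18 + 7 = 57
Ivan - Alice - Heidi - Eve: 5 + 18 + 7 = 30
Ivan - Nora - Liam - Dave - Eve: 17 + 10 + 16 + 11 = 54
The minimum is 27.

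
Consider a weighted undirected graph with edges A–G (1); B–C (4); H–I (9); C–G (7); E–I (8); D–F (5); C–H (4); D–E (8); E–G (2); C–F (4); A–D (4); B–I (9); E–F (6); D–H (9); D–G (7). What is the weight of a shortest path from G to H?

Some routes from G to H:
G -> E -> F -> C -> H: 2 + 6 + 4 + 4 = 16
G -> C -> H: 7 + 4 = 11
G -> A -> D -> F -> C -> H: 1 + 4 + 5 + 4 + 4 = 18
G -> A -> D -> H: 1 + 4 + 9 = 14
G -> E -> D -> H: 2 + 8 + 9 = 19
G -> D -> H: 7 + 9 = 16
Best route has total 11.

11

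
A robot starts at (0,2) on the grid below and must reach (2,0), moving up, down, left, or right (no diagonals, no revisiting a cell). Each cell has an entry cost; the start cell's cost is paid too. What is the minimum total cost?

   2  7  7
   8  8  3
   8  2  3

Cheapest: r0c2 → r1c2 → r2c2 → r2c1 → r2c0
  7 + 3 + 3 + 2 + 8 = 23

23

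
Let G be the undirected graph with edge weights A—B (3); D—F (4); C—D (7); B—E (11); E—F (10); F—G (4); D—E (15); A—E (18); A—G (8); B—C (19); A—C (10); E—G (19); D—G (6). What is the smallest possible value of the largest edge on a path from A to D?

8

Some routes from A to D:
A -> B -> E -> F -> G -> D: max(3, 11, 10, 4, 6) = 11
A -> G -> F -> D: max(8, 4, 4) = 8
A -> B -> E -> F -> D: max(3, 11, 10, 4) = 11
A -> C -> D: max(10, 7) = 10
A -> G -> D: max(8, 6) = 8
The minimum achievable maximum is 8.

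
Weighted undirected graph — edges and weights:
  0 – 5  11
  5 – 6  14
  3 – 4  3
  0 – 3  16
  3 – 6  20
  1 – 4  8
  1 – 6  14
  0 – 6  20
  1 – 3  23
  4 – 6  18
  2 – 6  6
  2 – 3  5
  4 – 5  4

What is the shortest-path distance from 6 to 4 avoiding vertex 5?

14

Some routes from 6 to 4 avoiding 5:
6 -> 2 -> 3 -> 4: 6 + 5 + 3 = 14
6 -> 1 -> 4: 14 + 8 = 22
6 -> 3 -> 4: 20 + 3 = 23
6 -> 0 -> 3 -> 4: 20 + 16 + 3 = 39
6 -> 1 -> 3 -> 4: 14 + 23 + 3 = 40
6 -> 4: 18
The minimum is 14.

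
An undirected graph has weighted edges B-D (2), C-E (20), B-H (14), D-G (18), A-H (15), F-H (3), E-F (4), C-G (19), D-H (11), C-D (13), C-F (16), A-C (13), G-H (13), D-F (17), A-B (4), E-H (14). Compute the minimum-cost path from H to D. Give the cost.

11

Comparing a few candidate routes:
H-F-D: 3 + 17 = 20
H-D: 11
H-B-D: 14 + 2 = 16
Best route has total 11.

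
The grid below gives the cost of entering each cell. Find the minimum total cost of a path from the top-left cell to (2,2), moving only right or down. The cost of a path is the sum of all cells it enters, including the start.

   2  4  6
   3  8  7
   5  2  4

16

Path [0,0] [1,0] [2,0] [2,1] [2,2]: 2 + 3 + 5 + 2 + 4 = 16.
For comparison, the top-then-right route costs 23.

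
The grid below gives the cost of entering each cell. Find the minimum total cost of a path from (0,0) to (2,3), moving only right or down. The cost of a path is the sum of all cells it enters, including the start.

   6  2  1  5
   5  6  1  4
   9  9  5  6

Cheapest: (0,0) (0,1) (0,2) (1,2) (1,3) (2,3)
  6 + 2 + 1 + 1 + 4 + 6 = 20

20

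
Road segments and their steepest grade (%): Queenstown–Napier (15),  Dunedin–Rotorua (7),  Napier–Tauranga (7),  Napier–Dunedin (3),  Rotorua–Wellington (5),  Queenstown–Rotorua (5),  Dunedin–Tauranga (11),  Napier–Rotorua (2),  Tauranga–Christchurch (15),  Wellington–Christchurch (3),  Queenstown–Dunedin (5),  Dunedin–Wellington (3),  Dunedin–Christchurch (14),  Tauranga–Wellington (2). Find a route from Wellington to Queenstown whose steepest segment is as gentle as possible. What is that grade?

5

A few of the Wellington→Queenstown routes:
Wellington-Dunedin-Queenstown: max(3, 5) = 5
Wellington-Dunedin-Napier-Rotorua-Queenstown: max(3, 3, 2, 5) = 5
Wellington-Rotorua-Queenstown: max(5, 5) = 5
Wellington-Rotorua-Napier-Dunedin-Queenstown: max(5, 2, 3, 5) = 5
Best route has worst link 5%.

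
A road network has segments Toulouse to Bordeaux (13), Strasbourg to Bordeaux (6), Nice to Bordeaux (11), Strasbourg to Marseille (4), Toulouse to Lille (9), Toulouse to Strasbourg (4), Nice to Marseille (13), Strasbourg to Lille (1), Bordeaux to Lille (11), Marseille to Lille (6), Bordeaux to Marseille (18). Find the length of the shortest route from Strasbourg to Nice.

17

A few of the Strasbourg→Nice routes:
Strasbourg→Bordeaux→Nice: 6 + 11 = 17
Strasbourg→Lille→Marseille→Nice: 1 + 6 + 13 = 20
Strasbourg→Lille→Bordeaux→Nice: 1 + 11 + 11 = 23
Strasbourg→Marseille→Nice: 4 + 13 = 17
The minimum is 17 mi.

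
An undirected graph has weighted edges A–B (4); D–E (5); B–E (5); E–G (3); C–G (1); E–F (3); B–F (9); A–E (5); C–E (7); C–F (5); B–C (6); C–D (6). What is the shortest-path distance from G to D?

Some routes from G to D:
G -> C -> B -> E -> D: 1 + 6 + 5 + 5 = 17
G -> C -> E -> D: 1 + 7 + 5 = 13
G -> C -> D: 1 + 6 = 7
G -> E -> D: 3 + 5 = 8
G -> E -> C -> D: 3 + 7 + 6 = 16
G -> C -> F -> E -> D: 1 + 5 + 3 + 5 = 14
Shortest: 7.

7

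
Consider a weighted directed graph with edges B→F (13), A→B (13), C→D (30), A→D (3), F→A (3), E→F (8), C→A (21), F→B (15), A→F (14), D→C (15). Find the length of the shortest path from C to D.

Paths from C to D:
C - D: 30
C - A - D: 21 + 3 = 24
Shortest: 24.

24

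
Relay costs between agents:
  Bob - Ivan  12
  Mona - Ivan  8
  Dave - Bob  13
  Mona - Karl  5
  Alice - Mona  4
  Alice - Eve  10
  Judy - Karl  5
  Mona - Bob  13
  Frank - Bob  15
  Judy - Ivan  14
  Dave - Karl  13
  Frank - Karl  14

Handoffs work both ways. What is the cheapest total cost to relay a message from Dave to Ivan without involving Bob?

Candidate routes:
Dave - Karl - Judy - Ivan: 13 + 5 + 14 = 32
Dave - Karl - Mona - Ivan: 13 + 5 + 8 = 26
Shortest: 26.

26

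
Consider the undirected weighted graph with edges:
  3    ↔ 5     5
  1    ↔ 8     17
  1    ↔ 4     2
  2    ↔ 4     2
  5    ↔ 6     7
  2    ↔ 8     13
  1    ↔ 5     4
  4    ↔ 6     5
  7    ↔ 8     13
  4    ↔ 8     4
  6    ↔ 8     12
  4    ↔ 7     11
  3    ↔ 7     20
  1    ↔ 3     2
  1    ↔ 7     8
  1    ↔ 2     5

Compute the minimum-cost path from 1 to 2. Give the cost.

4

Some routes from 1 to 2:
1 -> 5 -> 6 -> 4 -> 2: 4 + 7 + 5 + 2 = 18
1 -> 4 -> 2: 2 + 2 = 4
1 -> 2: 5
Best route has total 4.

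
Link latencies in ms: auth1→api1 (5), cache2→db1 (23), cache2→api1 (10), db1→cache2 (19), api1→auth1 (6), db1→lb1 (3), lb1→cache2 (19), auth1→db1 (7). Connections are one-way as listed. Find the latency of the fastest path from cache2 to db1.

23

Paths from cache2 to db1:
cache2→api1→auth1→db1: 10 + 6 + 7 = 23
cache2→db1: 23
Best route has total 23 ms.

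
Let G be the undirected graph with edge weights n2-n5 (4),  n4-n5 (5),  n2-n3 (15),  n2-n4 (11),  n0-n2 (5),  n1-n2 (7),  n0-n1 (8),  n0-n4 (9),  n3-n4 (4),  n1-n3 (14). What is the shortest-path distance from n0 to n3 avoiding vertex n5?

Checking several routes:
n0 → n2 → n1 → n3: 5 + 7 + 14 = 26
n0 → n4 → n3: 9 + 4 = 13
n0 → n2 → n3: 5 + 15 = 20
n0 → n1 → n3: 8 + 14 = 22
n0 → n2 → n4 → n3: 5 + 11 + 4 = 20
The minimum is 13.

13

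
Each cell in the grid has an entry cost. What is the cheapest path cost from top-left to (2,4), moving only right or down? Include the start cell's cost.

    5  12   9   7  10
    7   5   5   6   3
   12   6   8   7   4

35

Path r0c0→r1c0→r1c1→r1c2→r1c3→r1c4→r2c4: 5 + 7 + 5 + 5 + 6 + 3 + 4 = 35.
(Top row then right column would cost 50.)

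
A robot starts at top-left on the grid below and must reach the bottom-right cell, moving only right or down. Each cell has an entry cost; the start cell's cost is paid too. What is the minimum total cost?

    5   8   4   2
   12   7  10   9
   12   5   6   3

31

Cheapest: [0,0] → [0,1] → [0,2] → [0,3] → [1,3] → [2,3]
  5 + 8 + 4 + 2 + 9 + 3 = 31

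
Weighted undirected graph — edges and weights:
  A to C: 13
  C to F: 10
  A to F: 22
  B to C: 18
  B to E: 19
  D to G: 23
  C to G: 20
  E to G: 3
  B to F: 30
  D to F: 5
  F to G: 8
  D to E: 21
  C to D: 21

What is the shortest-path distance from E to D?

16

A few of the E→D routes:
E → G → C → F → D: 3 + 20 + 10 + 5 = 38
E → G → F → D: 3 + 8 + 5 = 16
E → D: 21
E → G → D: 3 + 23 = 26
Best route has total 16.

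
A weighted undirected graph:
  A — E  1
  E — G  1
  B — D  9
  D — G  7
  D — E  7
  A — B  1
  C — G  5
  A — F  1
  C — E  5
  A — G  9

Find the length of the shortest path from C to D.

12

A few of the C→D routes:
C -> G -> D: 5 + 7 = 12
C -> E -> D: 5 + 7 = 12
C -> E -> A -> B -> D: 5 + 1 + 1 + 9 = 16
C -> E -> G -> D: 5 + 1 + 7 = 13
C -> G -> E -> D: 5 + 1 + 7 = 13
C -> G -> E -> A -> B -> D: 5 + 1 + 1 + 1 + 9 = 17
The minimum is 12.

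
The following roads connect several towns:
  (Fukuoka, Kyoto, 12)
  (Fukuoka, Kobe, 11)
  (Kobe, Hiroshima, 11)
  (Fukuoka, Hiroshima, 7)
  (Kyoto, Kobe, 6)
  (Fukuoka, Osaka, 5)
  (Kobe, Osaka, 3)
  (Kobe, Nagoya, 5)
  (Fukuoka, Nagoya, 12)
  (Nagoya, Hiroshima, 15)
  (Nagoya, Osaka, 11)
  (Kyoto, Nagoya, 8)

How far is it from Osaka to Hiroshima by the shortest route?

A few of the Osaka→Hiroshima routes:
Osaka -> Kobe -> Fukuoka -> Hiroshima: 3 + 11 + 7 = 21
Osaka -> Kobe -> Hiroshima: 3 + 11 = 14
Osaka -> Fukuoka -> Hiroshima: 5 + 7 = 12
The minimum is 12.

12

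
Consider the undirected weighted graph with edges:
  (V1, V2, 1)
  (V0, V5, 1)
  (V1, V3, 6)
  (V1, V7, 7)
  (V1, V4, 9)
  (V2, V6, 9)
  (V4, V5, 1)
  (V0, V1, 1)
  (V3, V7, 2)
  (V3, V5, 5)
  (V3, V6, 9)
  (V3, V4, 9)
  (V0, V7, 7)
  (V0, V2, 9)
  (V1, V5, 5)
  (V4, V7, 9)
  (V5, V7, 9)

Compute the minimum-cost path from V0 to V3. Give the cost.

Checking several routes:
V0→V1→V3: 1 + 6 = 7
V0→V7→V3: 7 + 2 = 9
V0→V1→V7→V3: 1 + 7 + 2 = 10
V0→V5→V3: 1 + 5 = 6
Shortest: 6.

6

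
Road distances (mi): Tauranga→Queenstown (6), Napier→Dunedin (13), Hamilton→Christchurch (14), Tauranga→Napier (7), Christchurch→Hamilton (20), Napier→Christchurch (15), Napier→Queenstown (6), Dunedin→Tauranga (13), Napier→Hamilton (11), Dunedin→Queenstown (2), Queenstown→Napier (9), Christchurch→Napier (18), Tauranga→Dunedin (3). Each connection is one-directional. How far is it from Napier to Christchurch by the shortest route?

Routes from Napier to Christchurch:
Napier - Hamilton - Christchurch: 11 + 14 = 25
Napier - Christchurch: 15
Best route has total 15 mi.

15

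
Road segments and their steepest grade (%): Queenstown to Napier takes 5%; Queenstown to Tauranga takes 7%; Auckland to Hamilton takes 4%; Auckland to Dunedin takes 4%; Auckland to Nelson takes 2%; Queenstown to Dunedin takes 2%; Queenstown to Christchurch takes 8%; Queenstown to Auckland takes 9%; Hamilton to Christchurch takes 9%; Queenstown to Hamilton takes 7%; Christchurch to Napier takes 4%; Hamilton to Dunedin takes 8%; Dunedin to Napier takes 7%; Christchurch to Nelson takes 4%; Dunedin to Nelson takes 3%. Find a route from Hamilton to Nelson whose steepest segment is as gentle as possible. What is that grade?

4

Some routes from Hamilton to Nelson:
Hamilton→Auckland→Dunedin→Nelson: max(4, 4, 3) = 4
Hamilton→Auckland→Dunedin→Napier→Christchurch→Nelson: max(4, 4, 7, 4, 4) = 7
Hamilton→Auckland→Nelson: max(4, 2) = 4
Hamilton→Auckland→Dunedin→Queenstown→Napier→Christchurch→Nelson: max(4, 4, 2, 5, 4, 4) = 5
The minimum achievable maximum is 4%.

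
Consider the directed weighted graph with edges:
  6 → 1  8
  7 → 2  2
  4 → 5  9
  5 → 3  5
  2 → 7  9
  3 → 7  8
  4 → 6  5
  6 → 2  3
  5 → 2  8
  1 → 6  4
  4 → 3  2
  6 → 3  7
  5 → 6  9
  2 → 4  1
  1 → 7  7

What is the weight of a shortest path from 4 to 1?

13

Candidate routes:
4 → 6 → 1: 5 + 8 = 13
4 → 5 → 6 → 1: 9 + 9 + 8 = 26
The minimum is 13.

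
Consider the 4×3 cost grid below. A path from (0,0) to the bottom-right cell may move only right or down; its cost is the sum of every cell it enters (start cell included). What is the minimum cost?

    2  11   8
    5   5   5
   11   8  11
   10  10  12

One optimal route is r0c0 r1c0 r1c1 r1c2 r2c2 r3c2.
Its cost is 2 + 5 + 5 + 5 + 11 + 12 = 40.
For comparison, the top-then-right route costs 49.

40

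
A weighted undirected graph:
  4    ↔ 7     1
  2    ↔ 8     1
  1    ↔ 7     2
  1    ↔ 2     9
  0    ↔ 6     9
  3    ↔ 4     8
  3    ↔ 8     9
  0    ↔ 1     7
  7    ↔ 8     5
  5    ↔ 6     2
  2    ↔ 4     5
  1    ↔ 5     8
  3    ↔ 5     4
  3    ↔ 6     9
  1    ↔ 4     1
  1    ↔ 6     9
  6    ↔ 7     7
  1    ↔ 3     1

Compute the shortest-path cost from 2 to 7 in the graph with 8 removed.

6

Checking several routes:
2 -> 1 -> 4 -> 7: 9 + 1 + 1 = 11
2 -> 4 -> 1 -> 7: 5 + 1 + 2 = 8
2 -> 1 -> 7: 9 + 2 = 11
2 -> 4 -> 7: 5 + 1 = 6
2 -> 4 -> 3 -> 1 -> 7: 5 + 8 + 1 + 2 = 16
Best route has total 6.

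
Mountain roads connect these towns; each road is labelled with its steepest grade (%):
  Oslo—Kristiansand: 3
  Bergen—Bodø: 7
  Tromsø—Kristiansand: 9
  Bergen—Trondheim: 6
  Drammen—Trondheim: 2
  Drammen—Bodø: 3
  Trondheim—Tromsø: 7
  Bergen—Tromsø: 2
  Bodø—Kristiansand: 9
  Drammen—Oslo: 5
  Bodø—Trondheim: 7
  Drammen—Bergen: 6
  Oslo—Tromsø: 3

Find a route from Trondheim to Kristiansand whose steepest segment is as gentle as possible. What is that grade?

5

Some routes from Trondheim to Kristiansand:
Trondheim - Bergen - Tromsø - Oslo - Kristiansand: max(6, 2, 3, 3) = 6
Trondheim - Drammen - Oslo - Kristiansand: max(2, 5, 3) = 5
Trondheim - Bergen - Drammen - Oslo - Kristiansand: max(6, 6, 5, 3) = 6
Trondheim - Drammen - Bergen - Tromsø - Oslo - Kristiansand: max(2, 6, 2, 3, 3) = 6
Best route has worst link 5%.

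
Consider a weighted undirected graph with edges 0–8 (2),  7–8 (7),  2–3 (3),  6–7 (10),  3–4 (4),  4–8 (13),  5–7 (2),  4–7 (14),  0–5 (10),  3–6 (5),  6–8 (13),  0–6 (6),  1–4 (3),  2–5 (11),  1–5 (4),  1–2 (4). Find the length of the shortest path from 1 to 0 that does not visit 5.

18

Some routes from 1 to 0 avoiding 5:
1 → 4 → 3 → 6 → 0: 3 + 4 + 5 + 6 = 18
1 → 2 → 3 → 6 → 0: 4 + 3 + 5 + 6 = 18
1 → 2 → 3 → 4 → 8 → 0: 4 + 3 + 4 + 13 + 2 = 26
1 → 4 → 7 → 8 → 0: 3 + 14 + 7 + 2 = 26
1 → 2 → 3 → 6 → 8 → 0: 4 + 3 + 5 + 13 + 2 = 27
1 → 4 → 8 → 0: 3 + 13 + 2 = 18
The minimum is 18.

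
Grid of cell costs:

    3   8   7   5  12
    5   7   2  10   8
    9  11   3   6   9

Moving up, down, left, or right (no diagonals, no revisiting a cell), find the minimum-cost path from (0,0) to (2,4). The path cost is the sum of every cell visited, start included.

35

One optimal route is [0,0] [1,0] [1,1] [1,2] [2,2] [2,3] [2,4].
Its cost is 3 + 5 + 7 + 2 + 3 + 6 + 9 = 35.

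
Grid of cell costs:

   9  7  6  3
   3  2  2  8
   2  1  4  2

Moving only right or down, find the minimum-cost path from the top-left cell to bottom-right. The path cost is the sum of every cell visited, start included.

21

Cheapest: [0,0] [1,0] [1,1] [2,1] [2,2] [2,3]
  9 + 3 + 2 + 1 + 4 + 2 = 21
(Top row then right column would cost 35.)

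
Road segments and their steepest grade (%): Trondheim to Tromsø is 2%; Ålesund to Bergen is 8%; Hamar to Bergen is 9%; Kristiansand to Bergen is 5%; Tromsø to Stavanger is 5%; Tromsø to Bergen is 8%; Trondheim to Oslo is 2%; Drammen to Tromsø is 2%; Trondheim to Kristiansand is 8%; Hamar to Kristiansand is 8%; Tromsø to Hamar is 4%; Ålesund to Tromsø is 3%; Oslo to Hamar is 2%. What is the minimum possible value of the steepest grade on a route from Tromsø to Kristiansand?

Checking several routes:
Tromsø -> Hamar -> Oslo -> Trondheim -> Kristiansand: max(4, 2, 2, 8) = 8
Tromsø -> Trondheim -> Kristiansand: max(2, 8) = 8
Tromsø -> Trondheim -> Oslo -> Hamar -> Kristiansand: max(2, 2, 2, 8) = 8
Tromsø -> Bergen -> Kristiansand: max(8, 5) = 8
Tromsø -> Ålesund -> Bergen -> Kristiansand: max(3, 8, 5) = 8
Best route has worst link 8%.

8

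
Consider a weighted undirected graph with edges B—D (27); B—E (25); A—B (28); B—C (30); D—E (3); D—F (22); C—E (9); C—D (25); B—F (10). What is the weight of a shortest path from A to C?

58

Comparing a few candidate routes:
A -> B -> E -> C: 28 + 25 + 9 = 62
A -> B -> F -> D -> E -> C: 28 + 10 + 22 + 3 + 9 = 72
A -> B -> E -> D -> C: 28 + 25 + 3 + 25 = 81
A -> B -> D -> C: 28 + 27 + 25 = 80
A -> B -> C: 28 + 30 = 58
A -> B -> D -> E -> C: 28 + 27 + 3 + 9 = 67
The minimum is 58.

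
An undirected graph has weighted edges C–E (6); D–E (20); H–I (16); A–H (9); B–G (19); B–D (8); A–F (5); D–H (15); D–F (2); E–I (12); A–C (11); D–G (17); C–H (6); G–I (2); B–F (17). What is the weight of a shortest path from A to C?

11

A few of the A→C routes:
A→F→D→E→C: 5 + 2 + 20 + 6 = 33
A→H→I→E→C: 9 + 16 + 12 + 6 = 43
A→C: 11
A→H→C: 9 + 6 = 15
A→F→D→H→C: 5 + 2 + 15 + 6 = 28
The minimum is 11.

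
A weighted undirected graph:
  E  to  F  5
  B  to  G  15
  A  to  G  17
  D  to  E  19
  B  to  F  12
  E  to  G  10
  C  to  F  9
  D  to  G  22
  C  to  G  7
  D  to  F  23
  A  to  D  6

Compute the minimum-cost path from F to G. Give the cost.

15

Checking several routes:
F→E→G: 5 + 10 = 15
F→C→G: 9 + 7 = 16
F→B→G: 12 + 15 = 27
Shortest: 15.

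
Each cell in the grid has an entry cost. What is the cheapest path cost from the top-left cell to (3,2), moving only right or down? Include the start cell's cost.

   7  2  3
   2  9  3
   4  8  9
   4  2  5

24

Path (0,0)→(1,0)→(2,0)→(3,0)→(3,1)→(3,2): 7 + 2 + 4 + 4 + 2 + 5 = 24.
For comparison, the top-then-right route costs 29.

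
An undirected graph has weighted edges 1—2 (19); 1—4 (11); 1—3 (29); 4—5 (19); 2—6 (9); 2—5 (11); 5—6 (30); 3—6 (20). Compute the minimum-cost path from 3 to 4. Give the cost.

40

A few of the 3→4 routes:
3→6→2→5→4: 20 + 9 + 11 + 19 = 59
3→1→4: 29 + 11 = 40
3→6→2→1→4: 20 + 9 + 19 + 11 = 59
Best route has total 40.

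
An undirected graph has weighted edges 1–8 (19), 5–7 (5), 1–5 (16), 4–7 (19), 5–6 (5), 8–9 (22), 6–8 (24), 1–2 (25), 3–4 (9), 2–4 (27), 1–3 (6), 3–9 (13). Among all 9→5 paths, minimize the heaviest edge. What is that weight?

A few of the 9→5 routes:
9 -> 8 -> 1 -> 5: max(22, 19, 16) = 22
9 -> 3 -> 1 -> 5: max(13, 6, 16) = 16
9 -> 8 -> 6 -> 5: max(22, 24, 5) = 24
9 -> 8 -> 1 -> 3 -> 4 -> 7 -> 5: max(22, 19, 6, 9, 19, 5) = 22
9 -> 3 -> 4 -> 7 -> 5: max(13, 9, 19, 5) = 19
Smallest bottleneck: 16.

16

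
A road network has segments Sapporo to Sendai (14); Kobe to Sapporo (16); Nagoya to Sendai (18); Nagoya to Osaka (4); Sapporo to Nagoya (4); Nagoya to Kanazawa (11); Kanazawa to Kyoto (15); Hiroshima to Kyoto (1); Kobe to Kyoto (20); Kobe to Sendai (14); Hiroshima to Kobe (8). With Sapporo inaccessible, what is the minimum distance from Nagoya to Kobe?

32

Paths from Nagoya to Kobe avoiding Sapporo:
Nagoya→Kanazawa→Kyoto→Kobe: 11 + 15 + 20 = 46
Nagoya→Sendai→Kobe: 18 + 14 = 32
Nagoya→Kanazawa→Kyoto→Hiroshima→Kobe: 11 + 15 + 1 + 8 = 35
The minimum is 32 km.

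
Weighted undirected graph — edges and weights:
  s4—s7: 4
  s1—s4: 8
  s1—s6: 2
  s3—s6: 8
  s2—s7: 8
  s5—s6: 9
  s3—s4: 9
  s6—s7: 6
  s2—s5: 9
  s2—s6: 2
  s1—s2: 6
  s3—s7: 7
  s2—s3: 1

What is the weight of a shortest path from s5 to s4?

Some routes from s5 to s4:
s5→s6→s7→s4: 9 + 6 + 4 = 19
s5→s6→s1→s4: 9 + 2 + 8 = 19
s5→s2→s3→s4: 9 + 1 + 9 = 19
Best route has total 19.

19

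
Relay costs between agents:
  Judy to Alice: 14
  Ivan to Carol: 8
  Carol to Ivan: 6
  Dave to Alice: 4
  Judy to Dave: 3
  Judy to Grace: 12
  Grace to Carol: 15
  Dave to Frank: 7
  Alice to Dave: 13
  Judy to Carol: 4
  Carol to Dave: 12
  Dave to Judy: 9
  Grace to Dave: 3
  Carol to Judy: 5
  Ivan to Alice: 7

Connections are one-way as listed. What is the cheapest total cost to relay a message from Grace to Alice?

7

Some routes from Grace to Alice:
Grace-Carol-Judy-Dave-Alice: 15 + 5 + 3 + 4 = 27
Grace-Dave-Judy-Alice: 3 + 9 + 14 = 26
Grace-Dave-Alice: 3 + 4 = 7
The minimum is 7.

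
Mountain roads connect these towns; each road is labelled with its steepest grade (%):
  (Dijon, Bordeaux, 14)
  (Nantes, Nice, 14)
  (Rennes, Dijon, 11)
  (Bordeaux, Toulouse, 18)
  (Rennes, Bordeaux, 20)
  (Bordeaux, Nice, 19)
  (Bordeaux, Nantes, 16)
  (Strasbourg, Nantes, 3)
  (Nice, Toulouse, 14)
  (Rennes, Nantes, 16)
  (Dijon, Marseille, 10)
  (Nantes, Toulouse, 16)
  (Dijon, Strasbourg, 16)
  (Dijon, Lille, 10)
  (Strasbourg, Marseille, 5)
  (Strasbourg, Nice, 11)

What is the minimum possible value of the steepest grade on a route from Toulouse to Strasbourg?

14

A few of the Toulouse→Strasbourg routes:
Toulouse→Nice→Nantes→Strasbourg: max(14, 14, 3) = 14
Toulouse→Nice→Strasbourg: max(14, 11) = 14
Toulouse→Nantes→Bordeaux→Dijon→Strasbourg: max(16, 16, 14, 16) = 16
Toulouse→Nantes→Bordeaux→Dijon→Marseille→Strasbourg: max(16, 16, 14, 10, 5) = 16
The minimum achievable maximum is 14%.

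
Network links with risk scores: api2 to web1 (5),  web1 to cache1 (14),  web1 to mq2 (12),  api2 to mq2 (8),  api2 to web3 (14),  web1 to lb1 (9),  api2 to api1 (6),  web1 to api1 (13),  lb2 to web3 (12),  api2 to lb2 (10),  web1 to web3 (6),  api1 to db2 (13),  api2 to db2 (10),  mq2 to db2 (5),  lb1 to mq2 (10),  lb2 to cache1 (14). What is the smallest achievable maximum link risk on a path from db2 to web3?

A few of the db2→web3 routes:
db2 -> mq2 -> lb1 -> web1 -> web3: max(5, 10, 9, 6) = 10
db2 -> api2 -> web1 -> web3: max(10, 5, 6) = 10
db2 -> api2 -> mq2 -> lb1 -> web1 -> web3: max(10, 8, 10, 9, 6) = 10
db2 -> mq2 -> api2 -> web1 -> web3: max(5, 8, 5, 6) = 8
Smallest bottleneck: 8.

8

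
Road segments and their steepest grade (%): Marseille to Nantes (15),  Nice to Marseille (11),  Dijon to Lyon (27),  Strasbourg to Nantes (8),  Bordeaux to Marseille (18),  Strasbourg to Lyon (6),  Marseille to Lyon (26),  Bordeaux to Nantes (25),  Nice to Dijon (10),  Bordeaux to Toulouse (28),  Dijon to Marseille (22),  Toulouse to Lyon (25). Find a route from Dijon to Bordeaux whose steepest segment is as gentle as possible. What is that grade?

Comparing a few candidate routes:
Dijon → Nice → Marseille → Nantes → Bordeaux: max(10, 11, 15, 25) = 25
Dijon → Marseille → Lyon → Strasbourg → Nantes → Bordeaux: max(22, 26, 6, 8, 25) = 26
Dijon → Nice → Marseille → Lyon → Strasbourg → Nantes → Bordeaux: max(10, 11, 26, 6, 8, 25) = 26
Dijon → Marseille → Bordeaux: max(22, 18) = 22
Dijon → Nice → Marseille → Bordeaux: max(10, 11, 18) = 18
Dijon → Marseille → Nantes → Bordeaux: max(22, 15, 25) = 25
Best route has worst link 18%.

18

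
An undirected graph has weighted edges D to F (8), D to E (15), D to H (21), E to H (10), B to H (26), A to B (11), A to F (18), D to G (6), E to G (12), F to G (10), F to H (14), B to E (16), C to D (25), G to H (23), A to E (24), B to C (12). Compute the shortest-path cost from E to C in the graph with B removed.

Some routes from E to C avoiding B:
E - H - D - C: 10 + 21 + 25 = 56
E - H - F - D - C: 10 + 14 + 8 + 25 = 57
E - G - D - C: 12 + 6 + 25 = 43
E - D - C: 15 + 25 = 40
E - G - F - D - C: 12 + 10 + 8 + 25 = 55
Best route has total 40.

40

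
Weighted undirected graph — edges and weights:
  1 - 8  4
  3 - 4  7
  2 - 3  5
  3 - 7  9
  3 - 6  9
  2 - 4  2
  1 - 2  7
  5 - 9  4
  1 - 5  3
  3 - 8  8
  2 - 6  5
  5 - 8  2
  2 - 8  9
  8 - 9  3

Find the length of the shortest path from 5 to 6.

15

Comparing a few candidate routes:
5 → 8 → 1 → 2 → 6: 2 + 4 + 7 + 5 = 18
5 → 1 → 2 → 6: 3 + 7 + 5 = 15
5 → 8 → 2 → 6: 2 + 9 + 5 = 16
The minimum is 15.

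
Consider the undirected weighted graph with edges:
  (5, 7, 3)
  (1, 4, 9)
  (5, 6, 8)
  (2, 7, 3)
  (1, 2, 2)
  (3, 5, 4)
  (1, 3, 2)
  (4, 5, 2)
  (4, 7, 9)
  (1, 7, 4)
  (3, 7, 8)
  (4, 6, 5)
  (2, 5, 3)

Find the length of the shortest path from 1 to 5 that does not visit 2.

Checking several routes:
1 → 3 → 5: 2 + 4 = 6
1 → 7 → 5: 4 + 3 = 7
1 → 4 → 5: 9 + 2 = 11
Shortest: 6.

6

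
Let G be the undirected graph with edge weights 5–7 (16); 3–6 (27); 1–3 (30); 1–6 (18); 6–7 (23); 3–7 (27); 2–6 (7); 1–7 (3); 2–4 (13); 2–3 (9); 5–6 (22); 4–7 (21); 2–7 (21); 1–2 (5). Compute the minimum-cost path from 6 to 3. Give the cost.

A few of the 6→3 routes:
6 → 1 → 2 → 3: 18 + 5 + 9 = 32
6 → 2 → 3: 7 + 9 = 16
6 → 3: 27
6 → 7 → 1 → 2 → 3: 23 + 3 + 5 + 9 = 40
6 → 2 → 1 → 7 → 3: 7 + 5 + 3 + 27 = 42
Best route has total 16.

16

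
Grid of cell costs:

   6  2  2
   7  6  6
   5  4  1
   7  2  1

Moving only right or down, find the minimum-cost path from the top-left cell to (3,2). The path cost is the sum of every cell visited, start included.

Take (0,0) → (0,1) → (0,2) → (1,2) → (2,2) → (3,2) for a total of 6 + 2 + 2 + 6 + 1 + 1 = 18.

18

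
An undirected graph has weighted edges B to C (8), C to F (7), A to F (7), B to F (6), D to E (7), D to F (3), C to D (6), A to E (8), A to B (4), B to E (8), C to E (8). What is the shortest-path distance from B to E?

8

Checking several routes:
B - E: 8
B - F - D - E: 6 + 3 + 7 = 16
B - A - E: 4 + 8 = 12
Best route has total 8.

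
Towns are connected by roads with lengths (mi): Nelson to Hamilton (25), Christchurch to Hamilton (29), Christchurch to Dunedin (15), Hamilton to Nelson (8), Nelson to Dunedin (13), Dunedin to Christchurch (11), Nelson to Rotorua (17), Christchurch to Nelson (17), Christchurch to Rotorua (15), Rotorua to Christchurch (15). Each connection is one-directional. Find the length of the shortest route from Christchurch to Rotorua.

15

Paths from Christchurch to Rotorua:
Christchurch - Nelson - Rotorua: 17 + 17 = 34
Christchurch - Hamilton - Nelson - Rotorua: 29 + 8 + 17 = 54
Christchurch - Rotorua: 15
Shortest: 15 mi.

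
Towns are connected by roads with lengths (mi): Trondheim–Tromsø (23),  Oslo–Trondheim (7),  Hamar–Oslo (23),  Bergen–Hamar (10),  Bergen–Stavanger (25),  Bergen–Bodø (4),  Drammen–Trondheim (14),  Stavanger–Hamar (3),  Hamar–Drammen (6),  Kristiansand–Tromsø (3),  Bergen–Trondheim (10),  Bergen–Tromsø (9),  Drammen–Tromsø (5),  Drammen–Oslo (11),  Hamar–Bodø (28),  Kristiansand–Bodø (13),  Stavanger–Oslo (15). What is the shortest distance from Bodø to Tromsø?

Comparing a few candidate routes:
Bodø -> Kristiansand -> Tromsø: 13 + 3 = 16
Bodø -> Bergen -> Trondheim -> Drammen -> Tromsø: 4 + 10 + 14 + 5 = 33
Bodø -> Bergen -> Trondheim -> Oslo -> Drammen -> Tromsø: 4 + 10 + 7 + 11 + 5 = 37
Bodø -> Bergen -> Trondheim -> Tromsø: 4 + 10 + 23 = 37
Bodø -> Bergen -> Hamar -> Drammen -> Tromsø: 4 + 10 + 6 + 5 = 25
Bodø -> Bergen -> Tromsø: 4 + 9 = 13
Shortest: 13 mi.

13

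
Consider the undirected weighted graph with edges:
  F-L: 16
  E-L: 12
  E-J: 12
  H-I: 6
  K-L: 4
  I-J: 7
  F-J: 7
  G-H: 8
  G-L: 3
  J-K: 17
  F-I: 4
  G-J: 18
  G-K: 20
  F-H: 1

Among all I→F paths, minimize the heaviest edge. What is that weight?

4

Comparing a few candidate routes:
I -> H -> G -> L -> E -> J -> F: max(6, 8, 3, 12, 12, 7) = 12
I -> J -> E -> L -> G -> H -> F: max(7, 12, 12, 3, 8, 1) = 12
I -> J -> E -> L -> F: max(7, 12, 12, 16) = 16
I -> F: max(4) = 4
I -> J -> F: max(7, 7) = 7
I -> H -> F: max(6, 1) = 6
Smallest bottleneck: 4.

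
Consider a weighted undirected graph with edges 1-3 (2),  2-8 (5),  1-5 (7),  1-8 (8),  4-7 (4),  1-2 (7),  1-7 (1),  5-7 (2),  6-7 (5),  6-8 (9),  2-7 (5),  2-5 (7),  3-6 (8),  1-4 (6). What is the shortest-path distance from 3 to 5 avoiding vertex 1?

15

Routes from 3 to 5 avoiding 1:
3 - 6 - 7 - 2 - 5: 8 + 5 + 5 + 7 = 25
3 - 6 - 8 - 2 - 7 - 5: 8 + 9 + 5 + 5 + 2 = 29
3 - 6 - 7 - 5: 8 + 5 + 2 = 15
3 - 6 - 8 - 2 - 5: 8 + 9 + 5 + 7 = 29
Shortest: 15.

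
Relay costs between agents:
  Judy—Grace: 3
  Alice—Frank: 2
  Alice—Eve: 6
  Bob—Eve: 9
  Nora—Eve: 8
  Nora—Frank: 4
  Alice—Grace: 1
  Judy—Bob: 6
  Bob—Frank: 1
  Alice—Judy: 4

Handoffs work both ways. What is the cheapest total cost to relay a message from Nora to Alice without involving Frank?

Candidate routes:
Nora -> Eve -> Alice: 8 + 6 = 14
Nora -> Eve -> Bob -> Judy -> Alice: 8 + 9 + 6 + 4 = 27
Nora -> Eve -> Bob -> Judy -> Grace -> Alice: 8 + 9 + 6 + 3 + 1 = 27
Best route has total 14.

14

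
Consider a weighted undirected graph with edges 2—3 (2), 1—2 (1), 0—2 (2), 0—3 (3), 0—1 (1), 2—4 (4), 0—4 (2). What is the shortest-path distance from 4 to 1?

A few of the 4→1 routes:
4→0→3→2→1: 2 + 3 + 2 + 1 = 8
4→2→1: 4 + 1 = 5
4→2→0→1: 4 + 2 + 1 = 7
4→0→2→1: 2 + 2 + 1 = 5
4→0→1: 2 + 1 = 3
The minimum is 3.

3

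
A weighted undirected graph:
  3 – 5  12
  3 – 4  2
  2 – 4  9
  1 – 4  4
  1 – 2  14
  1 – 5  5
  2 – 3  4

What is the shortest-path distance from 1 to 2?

Some routes from 1 to 2:
1 - 4 - 3 - 2: 4 + 2 + 4 = 10
1 - 4 - 2: 4 + 9 = 13
1 - 2: 14
Shortest: 10.

10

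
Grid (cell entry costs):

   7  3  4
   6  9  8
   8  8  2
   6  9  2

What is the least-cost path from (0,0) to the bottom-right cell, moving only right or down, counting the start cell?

26

One optimal route is r0c0→r0c1→r0c2→r1c2→r2c2→r3c2.
Its cost is 7 + 3 + 4 + 8 + 2 + 2 = 26.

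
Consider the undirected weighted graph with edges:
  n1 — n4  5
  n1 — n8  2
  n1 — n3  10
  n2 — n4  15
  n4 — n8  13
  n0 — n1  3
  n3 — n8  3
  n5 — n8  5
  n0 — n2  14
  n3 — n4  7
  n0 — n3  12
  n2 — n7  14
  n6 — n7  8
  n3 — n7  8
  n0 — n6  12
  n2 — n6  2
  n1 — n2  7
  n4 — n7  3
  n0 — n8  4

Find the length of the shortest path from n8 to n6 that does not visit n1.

Some routes from n8 to n6 avoiding n1:
n8-n0-n2-n6: 4 + 14 + 2 = 20
n8-n3-n4-n7-n6: 3 + 7 + 3 + 8 = 21
n8-n0-n6: 4 + 12 = 16
n8-n3-n7-n6: 3 + 8 + 8 = 19
The minimum is 16.

16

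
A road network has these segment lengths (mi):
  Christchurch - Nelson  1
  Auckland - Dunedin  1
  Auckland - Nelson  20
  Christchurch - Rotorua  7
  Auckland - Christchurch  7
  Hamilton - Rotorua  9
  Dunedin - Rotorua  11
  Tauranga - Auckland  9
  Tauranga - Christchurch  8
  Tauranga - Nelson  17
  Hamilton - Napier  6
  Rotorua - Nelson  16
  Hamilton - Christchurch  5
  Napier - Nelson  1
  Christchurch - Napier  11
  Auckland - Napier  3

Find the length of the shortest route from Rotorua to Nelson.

8

Some routes from Rotorua to Nelson:
Rotorua→Hamilton→Christchurch→Nelson: 9 + 5 + 1 = 15
Rotorua→Dunedin→Auckland→Napier→Nelson: 11 + 1 + 3 + 1 = 16
Rotorua→Christchurch→Nelson: 7 + 1 = 8
The minimum is 8 mi.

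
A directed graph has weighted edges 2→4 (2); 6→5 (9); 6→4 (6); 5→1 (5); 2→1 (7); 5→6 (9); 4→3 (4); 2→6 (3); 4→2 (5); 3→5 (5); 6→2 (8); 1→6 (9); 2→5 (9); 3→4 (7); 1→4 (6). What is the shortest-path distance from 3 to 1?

10

Some routes from 3 to 1:
3 -> 5 -> 1: 5 + 5 = 10
3 -> 4 -> 2 -> 5 -> 1: 7 + 5 + 9 + 5 = 26
3 -> 5 -> 6 -> 2 -> 1: 5 + 9 + 8 + 7 = 29
3 -> 4 -> 2 -> 1: 7 + 5 + 7 = 19
3 -> 4 -> 2 -> 6 -> 5 -> 1: 7 + 5 + 3 + 9 + 5 = 29
The minimum is 10.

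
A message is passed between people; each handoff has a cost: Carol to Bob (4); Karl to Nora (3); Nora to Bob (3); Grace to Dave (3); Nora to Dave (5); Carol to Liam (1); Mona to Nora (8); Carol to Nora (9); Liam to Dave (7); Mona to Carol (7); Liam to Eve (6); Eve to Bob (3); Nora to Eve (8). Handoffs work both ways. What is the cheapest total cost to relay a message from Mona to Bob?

Comparing a few candidate routes:
Mona - Carol - Bob: 7 + 4 = 11
Mona - Nora - Eve - Bob: 8 + 8 + 3 = 19
Mona - Carol - Nora - Bob: 7 + 9 + 3 = 19
Mona - Nora - Bob: 8 + 3 = 11
Mona - Carol - Liam - Eve - Bob: 7 + 1 + 6 + 3 = 17
The minimum is 11.

11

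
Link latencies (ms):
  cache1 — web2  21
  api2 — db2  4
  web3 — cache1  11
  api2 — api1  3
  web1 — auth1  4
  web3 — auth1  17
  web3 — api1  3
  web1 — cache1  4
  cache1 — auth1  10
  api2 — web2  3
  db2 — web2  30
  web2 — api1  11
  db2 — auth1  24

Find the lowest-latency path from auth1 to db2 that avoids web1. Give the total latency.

24

Some routes from auth1 to db2 avoiding web1:
auth1 -> db2: 24
auth1 -> web3 -> api1 -> web2 -> api2 -> db2: 17 + 3 + 11 + 3 + 4 = 38
auth1 -> web3 -> api1 -> api2 -> db2: 17 + 3 + 3 + 4 = 27
auth1 -> cache1 -> web3 -> api1 -> api2 -> db2: 10 + 11 + 3 + 3 + 4 = 31
Best route has total 24 ms.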